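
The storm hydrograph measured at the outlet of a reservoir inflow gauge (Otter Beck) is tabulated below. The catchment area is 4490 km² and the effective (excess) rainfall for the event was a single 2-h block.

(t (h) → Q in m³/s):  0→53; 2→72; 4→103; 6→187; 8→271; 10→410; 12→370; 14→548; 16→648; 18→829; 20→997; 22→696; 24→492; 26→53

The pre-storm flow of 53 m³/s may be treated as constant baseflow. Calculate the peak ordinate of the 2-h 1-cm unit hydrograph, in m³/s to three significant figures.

U_p ≈ 1180 m³/s

Direct runoff: 0.0, 19.0, 50.0, 134.0, 218.0, 357.0, 317.0, 495.0, 595.0, 776.0, 944.0, 643.0, 439.0, 0.0 m³/s; ΣQ_DR = 4987 m³/s, peak = 944.0 m³/s.
Runoff depth d = ΣQ_DR·Δt / A = 4987 × 7200 / (4490 km²) = 7.997 mm.
The 1-cm UH is the DRH scaled by (10 mm)/d, so U_p = 944.0 × 10/7.997 = 1180 m³/s.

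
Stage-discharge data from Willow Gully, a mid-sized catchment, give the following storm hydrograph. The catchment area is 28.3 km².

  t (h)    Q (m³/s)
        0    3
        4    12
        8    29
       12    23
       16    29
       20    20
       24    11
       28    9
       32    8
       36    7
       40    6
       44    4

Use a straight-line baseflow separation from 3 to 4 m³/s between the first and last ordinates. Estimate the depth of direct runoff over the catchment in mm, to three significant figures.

d ≈ 60.6 mm

Direct runoff: 0.00, 8.91, 25.82, 19.73, 25.64, 16.55, 7.45, 5.36, 4.27, 3.18, 2.09, 0.00 m³/s; ΣQ_DR = 119.0 m³/s.
V = ΣQ_DR · Δt = 119.0 × 14400 s = 1.714 × 10^6 m³.
Over A = 28.3 km², depth = V / A = 60.6 mm.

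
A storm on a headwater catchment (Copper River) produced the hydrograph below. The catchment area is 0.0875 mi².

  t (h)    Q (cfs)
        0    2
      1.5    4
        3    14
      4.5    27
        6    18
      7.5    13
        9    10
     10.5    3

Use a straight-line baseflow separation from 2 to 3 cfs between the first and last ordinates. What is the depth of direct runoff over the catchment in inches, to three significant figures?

d ≈ 1.89 in

Direct runoff: 0.00, 1.86, 11.71, 24.57, 15.43, 10.29, 7.14, 0.00 cfs; ΣQ_DR = 71.00 cfs.
V = ΣQ_DR · Δt = 71.00 × 5400 s = 3.834 × 10^5 ft³.
Over A = 0.0875 mi², depth = V / A = 1.89 in.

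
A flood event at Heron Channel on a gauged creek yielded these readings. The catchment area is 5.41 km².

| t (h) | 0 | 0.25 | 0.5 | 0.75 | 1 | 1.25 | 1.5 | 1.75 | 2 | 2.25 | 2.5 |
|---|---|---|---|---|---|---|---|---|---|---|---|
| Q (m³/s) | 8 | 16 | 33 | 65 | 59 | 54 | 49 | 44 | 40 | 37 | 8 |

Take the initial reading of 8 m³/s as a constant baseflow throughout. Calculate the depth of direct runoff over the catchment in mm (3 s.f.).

Direct runoff: 0.0, 8.0, 25.0, 57.0, 51.0, 46.0, 41.0, 36.0, 32.0, 29.0, 0.0 m³/s; ΣQ_DR = 325.0 m³/s.
V = ΣQ_DR · Δt = 325.0 × 900 s = 2.925 × 10^5 m³.
Over A = 5.41 km², depth = V / A = 54.1 mm.

d ≈ 54.1 mm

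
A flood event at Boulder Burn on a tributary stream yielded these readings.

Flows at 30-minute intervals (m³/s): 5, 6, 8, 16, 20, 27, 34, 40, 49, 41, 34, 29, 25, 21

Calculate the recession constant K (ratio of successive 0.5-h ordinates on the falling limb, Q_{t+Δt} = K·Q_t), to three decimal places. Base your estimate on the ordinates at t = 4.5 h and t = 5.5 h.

Using the recession-limb readings at t = 4.5 h and t = 5.5 h: Q falls from 41 to 29 m³/s over 2 intervals.
K = (Q₂/Q₁)^(1/2) = (29/41)^(1/2) = 0.841.

K ≈ 0.841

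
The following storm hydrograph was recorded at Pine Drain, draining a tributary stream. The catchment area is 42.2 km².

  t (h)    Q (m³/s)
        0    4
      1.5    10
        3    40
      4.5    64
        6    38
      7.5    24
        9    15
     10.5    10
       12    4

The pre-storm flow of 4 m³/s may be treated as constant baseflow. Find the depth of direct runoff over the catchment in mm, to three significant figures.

d ≈ 22.1 mm

Direct runoff: 0.0, 6.0, 36.0, 60.0, 34.0, 20.0, 11.0, 6.0, 0.0 m³/s; ΣQ_DR = 173.0 m³/s.
V = ΣQ_DR · Δt = 173.0 × 5400 s = 9.342 × 10^5 m³.
Over A = 42.2 km², depth = V / A = 22.1 mm.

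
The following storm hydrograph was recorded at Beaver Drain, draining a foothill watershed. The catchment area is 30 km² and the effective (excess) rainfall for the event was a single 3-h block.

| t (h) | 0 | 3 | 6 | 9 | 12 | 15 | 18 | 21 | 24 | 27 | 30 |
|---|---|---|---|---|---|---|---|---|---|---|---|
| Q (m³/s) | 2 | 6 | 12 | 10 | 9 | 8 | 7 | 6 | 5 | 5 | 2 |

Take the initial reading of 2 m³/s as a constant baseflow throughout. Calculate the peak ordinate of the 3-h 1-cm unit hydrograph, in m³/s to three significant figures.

Direct runoff: 0.0, 4.0, 10.0, 8.0, 7.0, 6.0, 5.0, 4.0, 3.0, 3.0, 0.0 m³/s; ΣQ_DR = 50.00 m³/s, peak = 10.0 m³/s.
Runoff depth d = ΣQ_DR·Δt / A = 50.00 × 10800 / (30 km²) = 18.00 mm.
The 1-cm UH is the DRH scaled by (10 mm)/d, so U_p = 10.0 × 10/18.00 = 5.56 m³/s.

U_p ≈ 5.56 m³/s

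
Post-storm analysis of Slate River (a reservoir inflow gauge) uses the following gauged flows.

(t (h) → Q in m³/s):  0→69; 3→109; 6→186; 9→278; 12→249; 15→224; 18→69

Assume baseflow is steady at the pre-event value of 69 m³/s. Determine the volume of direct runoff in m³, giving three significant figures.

V ≈ 7.57 × 10^6 m³

Direct-runoff ordinates (Q − Q_b): 0.0, 40.0, 117.0, 209.0, 180.0, 155.0, 0.0 m³/s.
ΣQ_DR = 701.0 m³/s.
With Δt = 3 h = 10800 s, V = ΣQ_DR · Δt = 701.0 × 10800 = 7.57 × 10^6 m³.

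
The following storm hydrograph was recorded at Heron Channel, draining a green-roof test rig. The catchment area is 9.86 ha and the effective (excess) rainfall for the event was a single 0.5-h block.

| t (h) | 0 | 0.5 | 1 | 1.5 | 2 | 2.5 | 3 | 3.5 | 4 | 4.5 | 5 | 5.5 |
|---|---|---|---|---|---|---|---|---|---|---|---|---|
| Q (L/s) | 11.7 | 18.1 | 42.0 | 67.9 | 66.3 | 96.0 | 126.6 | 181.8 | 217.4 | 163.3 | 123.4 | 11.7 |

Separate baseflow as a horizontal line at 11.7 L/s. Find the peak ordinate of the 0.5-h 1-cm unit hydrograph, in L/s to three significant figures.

Direct runoff: 0.0, 6.4, 30.3, 56.2, 54.6, 84.3, 114.9, 170.1, 205.7, 151.6, 111.7, 0.0 L/s; ΣQ_DR = 985.8 L/s, peak = 205.7 L/s.
Runoff depth d = ΣQ_DR·Δt / A = 985.8 × 1800 / (9.86 ha) = 18.00 mm.
The 1-cm UH is the DRH scaled by (10 mm)/d, so U_p = 205.7 × 10/18.00 = 114 L/s.

U_p ≈ 114 L/s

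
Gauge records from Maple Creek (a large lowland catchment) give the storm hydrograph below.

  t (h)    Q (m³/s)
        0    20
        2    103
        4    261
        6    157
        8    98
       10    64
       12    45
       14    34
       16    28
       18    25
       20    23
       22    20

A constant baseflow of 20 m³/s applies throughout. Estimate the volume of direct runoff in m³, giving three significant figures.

V ≈ 4.59 × 10^6 m³

Direct-runoff ordinates (Q − Q_b): 0.0, 83.0, 241.0, 137.0, 78.0, 44.0, 25.0, 14.0, 8.0, 5.0, 3.0, 0.0 m³/s.
ΣQ_DR = 638.0 m³/s.
With Δt = 2 h = 7200 s, V = ΣQ_DR · Δt = 638.0 × 7200 = 4.59 × 10^6 m³.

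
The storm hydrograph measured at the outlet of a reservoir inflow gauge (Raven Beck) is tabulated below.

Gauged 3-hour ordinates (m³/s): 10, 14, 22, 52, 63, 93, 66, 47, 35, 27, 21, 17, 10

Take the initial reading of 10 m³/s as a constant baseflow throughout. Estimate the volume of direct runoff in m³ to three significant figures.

Direct-runoff ordinates (Q − Q_b): 0.0, 4.0, 12.0, 42.0, 53.0, 83.0, 56.0, 37.0, 25.0, 17.0, 11.0, 7.0, 0.0 m³/s.
ΣQ_DR = 347.0 m³/s.
With Δt = 3 h = 10800 s, V = ΣQ_DR · Δt = 347.0 × 10800 = 3.75 × 10^6 m³.

V ≈ 3.75 × 10^6 m³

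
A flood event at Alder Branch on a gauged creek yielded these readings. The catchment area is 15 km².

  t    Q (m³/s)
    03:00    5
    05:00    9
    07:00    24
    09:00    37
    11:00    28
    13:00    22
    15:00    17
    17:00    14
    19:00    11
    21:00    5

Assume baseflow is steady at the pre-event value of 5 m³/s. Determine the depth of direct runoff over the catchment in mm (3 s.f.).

d ≈ 58.6 mm

Direct runoff: 0.0, 4.0, 19.0, 32.0, 23.0, 17.0, 12.0, 9.0, 6.0, 0.0 m³/s; ΣQ_DR = 122.0 m³/s.
V = ΣQ_DR · Δt = 122.0 × 7200 s = 8.784 × 10^5 m³.
Over A = 15 km², depth = V / A = 58.6 mm.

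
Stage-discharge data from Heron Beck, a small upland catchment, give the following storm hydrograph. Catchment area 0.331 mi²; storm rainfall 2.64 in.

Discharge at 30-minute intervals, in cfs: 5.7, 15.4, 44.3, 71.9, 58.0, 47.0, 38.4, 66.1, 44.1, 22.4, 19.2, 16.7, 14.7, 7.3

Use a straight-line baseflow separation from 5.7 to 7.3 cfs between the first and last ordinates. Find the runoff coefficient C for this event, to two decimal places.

ΣQ_DR = 380.2 cfs; V = ΣQ_DR·Δt = 6.844 × 10^5 ft³.
Runoff depth d = V / A = 0.8900 in.
C = d / P = 0.8900 / 2.64 = 0.34.

C ≈ 0.34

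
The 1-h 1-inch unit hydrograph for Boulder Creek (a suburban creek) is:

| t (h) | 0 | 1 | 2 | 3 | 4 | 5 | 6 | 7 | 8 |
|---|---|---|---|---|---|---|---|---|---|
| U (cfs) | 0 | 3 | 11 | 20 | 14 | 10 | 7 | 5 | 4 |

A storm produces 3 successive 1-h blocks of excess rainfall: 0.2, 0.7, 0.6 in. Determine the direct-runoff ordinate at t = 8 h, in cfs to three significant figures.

By discrete convolution, Q_j = Σ (P_i / 1 in) · U_{j−i}.
At t = 8 h (j=8): Q = (0.2/1)·4 + (0.7/1)·5 + (0.6/1)·7 = 8.50 cfs.

Q ≈ 8.50 cfs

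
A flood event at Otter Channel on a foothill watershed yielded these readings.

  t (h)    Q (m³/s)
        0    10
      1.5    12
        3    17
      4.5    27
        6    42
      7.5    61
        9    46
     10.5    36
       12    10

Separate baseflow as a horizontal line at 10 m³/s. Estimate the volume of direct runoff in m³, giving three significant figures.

Direct-runoff ordinates (Q − Q_b): 0.0, 2.0, 7.0, 17.0, 32.0, 51.0, 36.0, 26.0, 0.0 m³/s.
ΣQ_DR = 171.0 m³/s.
With Δt = 1.5 h = 5400 s, V = ΣQ_DR · Δt = 171.0 × 5400 = 9.23 × 10^5 m³.

V ≈ 9.23 × 10^5 m³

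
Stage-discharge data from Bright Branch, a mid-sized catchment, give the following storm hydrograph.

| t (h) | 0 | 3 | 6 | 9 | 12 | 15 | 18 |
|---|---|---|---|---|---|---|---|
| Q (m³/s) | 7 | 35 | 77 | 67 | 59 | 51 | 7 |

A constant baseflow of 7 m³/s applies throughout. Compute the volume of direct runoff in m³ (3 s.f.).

Direct-runoff ordinates (Q − Q_b): 0.0, 28.0, 70.0, 60.0, 52.0, 44.0, 0.0 m³/s.
ΣQ_DR = 254.0 m³/s.
With Δt = 3 h = 10800 s, V = ΣQ_DR · Δt = 254.0 × 10800 = 2.74 × 10^6 m³.

V ≈ 2.74 × 10^6 m³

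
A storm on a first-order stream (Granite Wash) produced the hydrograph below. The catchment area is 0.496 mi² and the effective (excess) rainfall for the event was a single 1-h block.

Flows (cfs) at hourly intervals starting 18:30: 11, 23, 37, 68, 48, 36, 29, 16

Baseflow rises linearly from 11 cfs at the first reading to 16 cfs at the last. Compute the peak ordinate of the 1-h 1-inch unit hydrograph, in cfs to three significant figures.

Direct runoff: 0.00, 11.29, 24.57, 54.86, 34.14, 21.43, 13.71, 0.00 cfs; ΣQ_DR = 160.0 cfs, peak = 54.86 cfs.
Runoff depth d = ΣQ_DR·Δt / A = 160.0 × 3600 / (0.496 mi²) = 0.4999 in.
The 1-inch UH is the DRH scaled by (1 in)/d, so U_p = 54.86 × 1/0.4999 = 110 cfs.

U_p ≈ 110 cfs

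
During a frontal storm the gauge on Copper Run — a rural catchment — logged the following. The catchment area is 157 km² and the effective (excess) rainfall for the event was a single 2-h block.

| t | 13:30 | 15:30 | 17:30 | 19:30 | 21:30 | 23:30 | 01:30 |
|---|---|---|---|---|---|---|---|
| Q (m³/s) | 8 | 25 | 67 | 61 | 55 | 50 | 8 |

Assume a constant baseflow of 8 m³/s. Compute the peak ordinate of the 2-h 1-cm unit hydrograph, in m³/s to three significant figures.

Direct runoff: 0.0, 17.0, 59.0, 53.0, 47.0, 42.0, 0.0 m³/s; ΣQ_DR = 218.0 m³/s, peak = 59.0 m³/s.
Runoff depth d = ΣQ_DR·Δt / A = 218.0 × 7200 / (157 km²) = 9.997 mm.
The 1-cm UH is the DRH scaled by (10 mm)/d, so U_p = 59.0 × 10/9.997 = 59.0 m³/s.

U_p ≈ 59.0 m³/s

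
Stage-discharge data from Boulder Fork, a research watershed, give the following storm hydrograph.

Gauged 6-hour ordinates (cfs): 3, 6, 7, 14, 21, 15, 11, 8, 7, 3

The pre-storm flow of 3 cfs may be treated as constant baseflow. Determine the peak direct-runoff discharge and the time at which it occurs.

Q_p = 18.0 cfs at t = 24 h

Subtracting baseflow gives direct-runoff ordinates: 0.0, 3.0, 4.0, 11.0, 18.0, 12.0, 8.0, 5.0, 4.0, 0.0 cfs.
The maximum is 18.0 cfs, occurring at the reading for t = 24 h.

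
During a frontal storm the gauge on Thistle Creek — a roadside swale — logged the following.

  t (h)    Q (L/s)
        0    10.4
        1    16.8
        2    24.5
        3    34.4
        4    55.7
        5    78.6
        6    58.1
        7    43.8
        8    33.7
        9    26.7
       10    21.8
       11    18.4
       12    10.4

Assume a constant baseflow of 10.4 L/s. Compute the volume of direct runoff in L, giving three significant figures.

V ≈ 1.07 × 10^6 L

Direct-runoff ordinates (Q − Q_b): 0.0, 6.4, 14.1, 24.0, 45.3, 68.2, 47.7, 33.4, 23.3, 16.3, 11.4, 8.0, 0.0 L/s.
ΣQ_DR = 298.1 L/s.
With Δt = 1 h = 3600 s, V = ΣQ_DR · Δt = 298.1 × 3600 = 1.07 × 10^6 L.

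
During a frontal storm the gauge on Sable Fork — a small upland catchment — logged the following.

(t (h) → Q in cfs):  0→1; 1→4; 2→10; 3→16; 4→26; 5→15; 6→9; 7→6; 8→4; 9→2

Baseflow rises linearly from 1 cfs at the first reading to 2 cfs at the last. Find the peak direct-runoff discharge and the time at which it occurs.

Q_p = 24.56 cfs at t = 4 h

Subtracting baseflow gives direct-runoff ordinates: 0.00, 2.89, 8.78, 14.67, 24.56, 13.44, 7.33, 4.22, 2.11, 0.00 cfs.
The maximum is 24.56 cfs, occurring at the reading for t = 4 h.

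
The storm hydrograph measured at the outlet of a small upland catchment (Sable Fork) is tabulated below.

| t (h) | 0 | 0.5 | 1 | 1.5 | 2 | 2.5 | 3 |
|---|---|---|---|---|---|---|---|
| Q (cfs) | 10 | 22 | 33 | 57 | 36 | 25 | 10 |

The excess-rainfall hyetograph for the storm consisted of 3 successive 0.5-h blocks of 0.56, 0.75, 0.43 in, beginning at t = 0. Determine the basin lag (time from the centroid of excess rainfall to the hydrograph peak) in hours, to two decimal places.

t_L ≈ 0.79 h

Centroid of excess rainfall: t_c = Σ P_i·t̄_i / ΣP_i = 0.7126 h (block centres at 0.25, 0.75, 1.25 h).
Hydrograph peak occurs at t = 1.5 h, so basin lag t_L = 1.5 − 0.7126 = 0.79 h.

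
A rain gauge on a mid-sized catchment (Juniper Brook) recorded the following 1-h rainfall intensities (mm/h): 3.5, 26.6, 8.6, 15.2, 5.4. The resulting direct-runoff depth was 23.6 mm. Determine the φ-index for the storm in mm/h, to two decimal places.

Only the 2 blocks with intensity above φ contribute runoff: 26.6, 15.2 mm/h.
Σ(I−φ)·Δt = d  ⇒  (26.6+15.2 − 2φ)·1 = 23.6
φ = (41.80 − 23.6/1) / 2 = 9.10 mm/h.

φ ≈ 9.10 mm/h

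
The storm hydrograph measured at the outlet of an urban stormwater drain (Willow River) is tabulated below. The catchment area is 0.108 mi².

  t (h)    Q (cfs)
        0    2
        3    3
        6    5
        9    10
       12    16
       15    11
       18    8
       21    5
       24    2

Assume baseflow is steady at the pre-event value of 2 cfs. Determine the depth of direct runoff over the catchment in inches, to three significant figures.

d ≈ 1.89 in

Direct runoff: 0.0, 1.0, 3.0, 8.0, 14.0, 9.0, 6.0, 3.0, 0.0 cfs; ΣQ_DR = 44.00 cfs.
V = ΣQ_DR · Δt = 44.00 × 10800 s = 4.752 × 10^5 ft³.
Over A = 0.108 mi², depth = V / A = 1.89 in.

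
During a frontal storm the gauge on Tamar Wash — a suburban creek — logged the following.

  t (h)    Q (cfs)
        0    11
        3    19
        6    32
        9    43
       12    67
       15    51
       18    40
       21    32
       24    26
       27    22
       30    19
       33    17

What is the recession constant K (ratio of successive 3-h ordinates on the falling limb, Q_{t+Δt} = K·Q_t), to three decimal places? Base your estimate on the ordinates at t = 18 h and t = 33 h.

K ≈ 0.843

Using the recession-limb readings at t = 18 h and t = 33 h: Q falls from 40 to 17 cfs over 5 intervals.
K = (Q₂/Q₁)^(1/5) = (17/40)^(1/5) = 0.843.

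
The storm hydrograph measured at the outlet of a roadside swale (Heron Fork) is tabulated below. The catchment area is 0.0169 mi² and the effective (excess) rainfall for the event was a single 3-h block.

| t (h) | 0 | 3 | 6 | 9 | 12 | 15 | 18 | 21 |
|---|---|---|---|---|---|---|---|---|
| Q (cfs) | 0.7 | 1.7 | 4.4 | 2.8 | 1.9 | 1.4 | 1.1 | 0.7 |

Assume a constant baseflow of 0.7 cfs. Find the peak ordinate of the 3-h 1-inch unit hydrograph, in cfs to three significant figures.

Direct runoff: 0.0, 1.0, 3.7, 2.1, 1.2, 0.7, 0.4, 0.0 cfs; ΣQ_DR = 9.100 cfs, peak = 3.7 cfs.
Runoff depth d = ΣQ_DR·Δt / A = 9.100 × 10800 / (0.0169 mi²) = 2.503 in.
The 1-inch UH is the DRH scaled by (1 in)/d, so U_p = 3.7 × 1/2.503 = 1.48 cfs.

U_p ≈ 1.48 cfs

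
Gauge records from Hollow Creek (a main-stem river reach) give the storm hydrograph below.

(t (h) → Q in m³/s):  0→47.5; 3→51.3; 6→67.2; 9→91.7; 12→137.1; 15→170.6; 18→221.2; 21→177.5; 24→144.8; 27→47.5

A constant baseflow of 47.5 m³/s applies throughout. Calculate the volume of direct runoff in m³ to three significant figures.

Direct-runoff ordinates (Q − Q_b): 0.0, 3.8, 19.7, 44.2, 89.6, 123.1, 173.7, 130.0, 97.3, 0.0 m³/s.
ΣQ_DR = 681.4 m³/s.
With Δt = 3 h = 10800 s, V = ΣQ_DR · Δt = 681.4 × 10800 = 7.36 × 10^6 m³.

V ≈ 7.36 × 10^6 m³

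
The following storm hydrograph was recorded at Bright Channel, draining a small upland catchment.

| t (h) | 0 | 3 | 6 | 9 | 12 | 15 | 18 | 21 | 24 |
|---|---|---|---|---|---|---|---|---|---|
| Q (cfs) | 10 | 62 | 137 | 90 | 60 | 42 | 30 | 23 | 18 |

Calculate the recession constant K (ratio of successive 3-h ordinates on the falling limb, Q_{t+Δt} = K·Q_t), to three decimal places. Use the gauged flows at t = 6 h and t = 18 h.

Using the recession-limb readings at t = 6 h and t = 18 h: Q falls from 137 to 30 cfs over 4 intervals.
K = (Q₂/Q₁)^(1/4) = (30/137)^(1/4) = 0.684.

K ≈ 0.684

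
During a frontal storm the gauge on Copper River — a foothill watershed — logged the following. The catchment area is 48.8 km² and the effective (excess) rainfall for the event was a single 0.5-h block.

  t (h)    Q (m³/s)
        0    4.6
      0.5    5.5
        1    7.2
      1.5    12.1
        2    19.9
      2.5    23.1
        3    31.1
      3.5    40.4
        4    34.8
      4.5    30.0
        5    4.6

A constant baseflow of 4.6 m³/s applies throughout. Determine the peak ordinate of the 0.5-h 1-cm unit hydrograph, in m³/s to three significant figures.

U_p ≈ 59.7 m³/s

Direct runoff: 0.0, 0.9, 2.6, 7.5, 15.3, 18.5, 26.5, 35.8, 30.2, 25.4, 0.0 m³/s; ΣQ_DR = 162.7 m³/s, peak = 35.8 m³/s.
Runoff depth d = ΣQ_DR·Δt / A = 162.7 × 1800 / (48.8 km²) = 6.001 mm.
The 1-cm UH is the DRH scaled by (10 mm)/d, so U_p = 35.8 × 10/6.001 = 59.7 m³/s.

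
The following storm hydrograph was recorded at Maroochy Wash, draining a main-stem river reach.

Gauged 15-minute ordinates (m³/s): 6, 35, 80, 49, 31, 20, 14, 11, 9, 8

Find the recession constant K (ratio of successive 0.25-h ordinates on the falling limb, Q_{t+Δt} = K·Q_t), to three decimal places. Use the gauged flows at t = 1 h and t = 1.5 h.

Using the recession-limb readings at t = 1 h and t = 1.5 h: Q falls from 31 to 14 m³/s over 2 intervals.
K = (Q₂/Q₁)^(1/2) = (14/31)^(1/2) = 0.672.

K ≈ 0.672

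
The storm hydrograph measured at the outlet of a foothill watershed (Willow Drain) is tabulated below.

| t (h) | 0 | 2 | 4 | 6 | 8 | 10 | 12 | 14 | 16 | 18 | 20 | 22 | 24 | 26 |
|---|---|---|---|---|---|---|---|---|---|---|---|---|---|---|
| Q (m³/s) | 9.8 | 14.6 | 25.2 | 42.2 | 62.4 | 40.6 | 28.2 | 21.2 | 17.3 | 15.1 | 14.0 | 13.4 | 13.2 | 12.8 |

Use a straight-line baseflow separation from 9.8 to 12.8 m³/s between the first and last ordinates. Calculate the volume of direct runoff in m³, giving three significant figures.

V ≈ 1.24 × 10^6 m³

Direct-runoff ordinates (Q − Q_b): 0.00, 4.57, 14.94, 31.71, 51.68, 29.65, 17.02, 9.78, 5.65, 3.22, 1.89, 1.06, 0.63, 0.00 m³/s.
ΣQ_DR = 171.8 m³/s.
With Δt = 2 h = 7200 s, V = ΣQ_DR · Δt = 171.8 × 7200 = 1.24 × 10^6 m³.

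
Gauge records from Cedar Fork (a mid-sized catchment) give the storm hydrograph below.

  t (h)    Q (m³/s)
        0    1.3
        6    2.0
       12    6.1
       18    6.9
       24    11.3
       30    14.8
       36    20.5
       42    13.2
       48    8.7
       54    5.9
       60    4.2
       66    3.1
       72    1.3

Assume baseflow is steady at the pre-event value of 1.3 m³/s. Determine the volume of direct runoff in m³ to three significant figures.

Direct-runoff ordinates (Q − Q_b): 0.0, 0.7, 4.8, 5.6, 10.0, 13.5, 19.2, 11.9, 7.4, 4.6, 2.9, 1.8, 0.0 m³/s.
ΣQ_DR = 82.40 m³/s.
With Δt = 6 h = 21600 s, V = ΣQ_DR · Δt = 82.40 × 21600 = 1.78 × 10^6 m³.

V ≈ 1.78 × 10^6 m³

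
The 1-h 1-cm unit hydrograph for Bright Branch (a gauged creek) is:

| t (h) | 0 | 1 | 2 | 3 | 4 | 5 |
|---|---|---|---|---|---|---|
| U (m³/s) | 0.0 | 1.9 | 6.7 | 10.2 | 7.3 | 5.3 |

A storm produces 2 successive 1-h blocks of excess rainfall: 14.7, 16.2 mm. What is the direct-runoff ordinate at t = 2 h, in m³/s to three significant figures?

By discrete convolution, Q_j = Σ (P_i / 10 mm) · U_{j−i}.
At t = 2 h (j=2): Q = (14.7/10)·6.7 + (16.2/10)·1.9 = 12.9 m³/s.

Q ≈ 12.9 m³/s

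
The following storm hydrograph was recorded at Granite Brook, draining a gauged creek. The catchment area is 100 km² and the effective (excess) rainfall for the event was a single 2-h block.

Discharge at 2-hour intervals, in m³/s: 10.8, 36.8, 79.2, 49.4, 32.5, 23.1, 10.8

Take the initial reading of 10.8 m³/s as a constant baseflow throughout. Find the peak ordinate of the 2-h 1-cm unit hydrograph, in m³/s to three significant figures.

U_p ≈ 56.9 m³/s

Direct runoff: 0.0, 26.0, 68.4, 38.6, 21.7, 12.3, 0.0 m³/s; ΣQ_DR = 167.0 m³/s, peak = 68.4 m³/s.
Runoff depth d = ΣQ_DR·Δt / A = 167.0 × 7200 / (100 km²) = 12.02 mm.
The 1-cm UH is the DRH scaled by (10 mm)/d, so U_p = 68.4 × 10/12.02 = 56.9 m³/s.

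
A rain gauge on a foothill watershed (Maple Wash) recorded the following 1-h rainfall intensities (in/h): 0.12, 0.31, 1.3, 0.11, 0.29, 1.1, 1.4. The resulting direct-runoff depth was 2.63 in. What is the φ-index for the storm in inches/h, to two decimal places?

Only the 3 blocks with intensity above φ contribute runoff: 1.3, 1.1, 1.4 in/h.
Σ(I−φ)·Δt = d  ⇒  (1.3+1.1+1.4 − 3φ)·1 = 2.63
φ = (3.800 − 2.63/1) / 3 = 0.39 in/h.

φ ≈ 0.39 in/h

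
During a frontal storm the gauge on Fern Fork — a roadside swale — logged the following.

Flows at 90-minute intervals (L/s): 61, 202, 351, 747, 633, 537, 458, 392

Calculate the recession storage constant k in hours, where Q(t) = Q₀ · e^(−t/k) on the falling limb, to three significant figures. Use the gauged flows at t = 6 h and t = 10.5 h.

k ≈ 9.39 h

On the falling limb, Q drops from 633 to 392 L/s between t = 6 h and t = 10.5 h (Δt = 4.5 h).
k = −Δt / ln(Q₂/Q₁) = −4.5 / ln(392/633) = 9.39 h.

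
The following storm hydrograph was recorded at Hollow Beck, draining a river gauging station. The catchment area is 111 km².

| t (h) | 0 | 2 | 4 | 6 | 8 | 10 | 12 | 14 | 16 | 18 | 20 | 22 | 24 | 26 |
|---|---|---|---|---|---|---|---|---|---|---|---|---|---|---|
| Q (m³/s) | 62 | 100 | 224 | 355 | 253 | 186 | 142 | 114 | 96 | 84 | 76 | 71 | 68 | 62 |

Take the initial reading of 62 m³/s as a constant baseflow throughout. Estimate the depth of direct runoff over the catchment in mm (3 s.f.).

Direct runoff: 0.0, 38.0, 162.0, 293.0, 191.0, 124.0, 80.0, 52.0, 34.0, 22.0, 14.0, 9.0, 6.0, 0.0 m³/s; ΣQ_DR = 1025 m³/s.
V = ΣQ_DR · Δt = 1025 × 7200 s = 7.380 × 10^6 m³.
Over A = 111 km², depth = V / A = 66.5 mm.

d ≈ 66.5 mm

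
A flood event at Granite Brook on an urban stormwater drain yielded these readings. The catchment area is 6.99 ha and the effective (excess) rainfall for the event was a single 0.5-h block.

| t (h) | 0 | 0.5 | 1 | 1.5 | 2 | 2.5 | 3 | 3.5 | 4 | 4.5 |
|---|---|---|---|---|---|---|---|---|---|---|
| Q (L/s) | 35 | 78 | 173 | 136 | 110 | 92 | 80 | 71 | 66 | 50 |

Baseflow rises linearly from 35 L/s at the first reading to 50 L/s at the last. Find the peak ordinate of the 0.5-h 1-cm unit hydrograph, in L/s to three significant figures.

Direct runoff: 0.00, 41.33, 134.67, 96.00, 68.33, 48.67, 35.00, 24.33, 17.67, 0.00 L/s; ΣQ_DR = 466.0 L/s, peak = 134.67 L/s.
Runoff depth d = ΣQ_DR·Δt / A = 466.0 × 1800 / (6.99 ha) = 12.00 mm.
The 1-cm UH is the DRH scaled by (10 mm)/d, so U_p = 134.67 × 10/12.00 = 112 L/s.

U_p ≈ 112 L/s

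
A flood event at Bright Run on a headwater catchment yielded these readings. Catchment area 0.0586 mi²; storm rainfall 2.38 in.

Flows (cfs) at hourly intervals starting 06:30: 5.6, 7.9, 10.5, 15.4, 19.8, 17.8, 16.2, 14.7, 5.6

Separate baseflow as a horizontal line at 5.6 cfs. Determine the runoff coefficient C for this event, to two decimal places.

C ≈ 0.70

ΣQ_DR = 63.10 cfs; V = ΣQ_DR·Δt = 2.272 × 10^5 ft³.
Runoff depth d = V / A = 1.669 in.
C = d / P = 1.669 / 2.38 = 0.70.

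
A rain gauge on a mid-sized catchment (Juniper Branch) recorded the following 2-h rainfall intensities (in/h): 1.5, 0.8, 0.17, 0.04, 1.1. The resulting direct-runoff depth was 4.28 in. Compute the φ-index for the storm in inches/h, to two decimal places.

φ ≈ 0.42 in/h

Only the 3 blocks with intensity above φ contribute runoff: 1.5, 0.8, 1.1 in/h.
Σ(I−φ)·Δt = d  ⇒  (1.5+0.8+1.1 − 3φ)·2 = 4.28
φ = (3.400 − 4.28/2) / 3 = 0.42 in/h.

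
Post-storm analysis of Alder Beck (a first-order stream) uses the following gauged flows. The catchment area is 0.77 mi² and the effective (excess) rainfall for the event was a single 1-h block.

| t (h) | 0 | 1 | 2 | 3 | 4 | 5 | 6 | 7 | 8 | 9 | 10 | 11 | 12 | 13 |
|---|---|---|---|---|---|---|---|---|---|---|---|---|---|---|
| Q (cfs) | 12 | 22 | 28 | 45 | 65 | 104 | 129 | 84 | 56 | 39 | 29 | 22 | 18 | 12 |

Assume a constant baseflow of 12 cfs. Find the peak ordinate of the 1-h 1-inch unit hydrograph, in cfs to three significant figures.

U_p ≈ 117 cfs

Direct runoff: 0.0, 10.0, 16.0, 33.0, 53.0, 92.0, 117.0, 72.0, 44.0, 27.0, 17.0, 10.0, 6.0, 0.0 cfs; ΣQ_DR = 497.0 cfs, peak = 117.0 cfs.
Runoff depth d = ΣQ_DR·Δt / A = 497.0 × 3600 / (0.77 mi²) = 1.000 in.
The 1-inch UH is the DRH scaled by (1 in)/d, so U_p = 117.0 × 1/1.000 = 117 cfs.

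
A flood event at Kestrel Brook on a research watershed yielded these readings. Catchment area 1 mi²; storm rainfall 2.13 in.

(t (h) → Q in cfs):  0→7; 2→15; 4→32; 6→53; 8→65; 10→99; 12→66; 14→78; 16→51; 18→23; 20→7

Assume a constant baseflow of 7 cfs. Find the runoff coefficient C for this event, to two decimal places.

C ≈ 0.61

ΣQ_DR = 419.0 cfs; V = ΣQ_DR·Δt = 3.017 × 10^6 ft³.
Runoff depth d = V / A = 1.299 in.
C = d / P = 1.299 / 2.13 = 0.61.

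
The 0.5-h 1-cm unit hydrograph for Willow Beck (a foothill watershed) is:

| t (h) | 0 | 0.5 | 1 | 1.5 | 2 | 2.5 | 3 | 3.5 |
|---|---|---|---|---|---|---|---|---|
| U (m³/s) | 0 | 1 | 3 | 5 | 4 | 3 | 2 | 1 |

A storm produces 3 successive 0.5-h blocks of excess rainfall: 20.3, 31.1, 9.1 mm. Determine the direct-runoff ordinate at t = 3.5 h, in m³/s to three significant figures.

Q ≈ 11.0 m³/s

By discrete convolution, Q_j = Σ (P_i / 10 mm) · U_{j−i}.
At t = 3.5 h (j=7): Q = (20.3/10)·1 + (31.1/10)·2 + (9.1/10)·3 = 11.0 m³/s.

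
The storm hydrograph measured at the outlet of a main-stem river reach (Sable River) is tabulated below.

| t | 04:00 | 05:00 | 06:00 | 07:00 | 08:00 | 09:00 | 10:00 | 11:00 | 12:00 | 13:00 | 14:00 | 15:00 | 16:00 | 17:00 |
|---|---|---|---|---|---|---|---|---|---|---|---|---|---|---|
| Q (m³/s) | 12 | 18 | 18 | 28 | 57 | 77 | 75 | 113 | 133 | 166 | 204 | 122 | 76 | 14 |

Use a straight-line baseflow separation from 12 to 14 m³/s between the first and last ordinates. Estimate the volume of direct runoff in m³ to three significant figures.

V ≈ 3.35 × 10^6 m³

Direct-runoff ordinates (Q − Q_b): 0.00, 5.85, 5.69, 15.54, 44.38, 64.23, 62.08, 99.92, 119.77, 152.62, 190.46, 108.31, 62.15, 0.00 m³/s.
ΣQ_DR = 931.0 m³/s.
With Δt = 1 h = 3600 s, V = ΣQ_DR · Δt = 931.0 × 3600 = 3.35 × 10^6 m³.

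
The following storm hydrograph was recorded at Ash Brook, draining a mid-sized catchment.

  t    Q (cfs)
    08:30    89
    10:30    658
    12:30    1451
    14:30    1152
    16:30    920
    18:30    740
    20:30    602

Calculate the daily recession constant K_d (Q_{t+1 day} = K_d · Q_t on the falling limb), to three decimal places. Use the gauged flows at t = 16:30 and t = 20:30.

Between t = 16:30 and t = 20:30 the flow falls from 920 to 602 cfs over 2×2 h = 4 h.
Per-interval ratio K = (602/920)^(1/2) = 0.8089; K_d = K^(24/2) = 0.078.

K_d ≈ 0.078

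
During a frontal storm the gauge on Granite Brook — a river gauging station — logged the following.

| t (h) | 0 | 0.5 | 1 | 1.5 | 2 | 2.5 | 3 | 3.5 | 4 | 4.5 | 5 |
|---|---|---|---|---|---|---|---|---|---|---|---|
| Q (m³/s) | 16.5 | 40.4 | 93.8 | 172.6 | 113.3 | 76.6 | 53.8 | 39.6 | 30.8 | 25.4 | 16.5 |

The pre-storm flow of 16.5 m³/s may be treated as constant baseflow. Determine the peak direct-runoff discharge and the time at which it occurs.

Subtracting baseflow gives direct-runoff ordinates: 0.0, 23.9, 77.3, 156.1, 96.8, 60.1, 37.3, 23.1, 14.3, 8.9, 0.0 m³/s.
The maximum is 156.1 m³/s, occurring at the reading for t = 1.5 h.

Q_p = 156.1 m³/s at t = 1.5 h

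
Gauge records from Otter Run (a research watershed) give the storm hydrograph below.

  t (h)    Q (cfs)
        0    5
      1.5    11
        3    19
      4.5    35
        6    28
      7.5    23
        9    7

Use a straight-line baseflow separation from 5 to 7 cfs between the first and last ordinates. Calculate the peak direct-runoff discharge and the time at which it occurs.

Q_p = 29.00 cfs at t = 4.5 h

Subtracting baseflow gives direct-runoff ordinates: 0.00, 5.67, 13.33, 29.00, 21.67, 16.33, 0.00 cfs.
The maximum is 29.00 cfs, occurring at the reading for t = 4.5 h.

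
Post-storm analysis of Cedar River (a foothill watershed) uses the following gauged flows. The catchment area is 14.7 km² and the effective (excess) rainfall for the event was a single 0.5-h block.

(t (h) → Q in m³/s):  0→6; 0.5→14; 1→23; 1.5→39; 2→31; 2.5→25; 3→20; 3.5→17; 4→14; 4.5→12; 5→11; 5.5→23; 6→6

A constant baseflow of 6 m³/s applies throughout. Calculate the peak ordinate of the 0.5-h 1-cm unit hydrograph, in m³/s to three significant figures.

U_p ≈ 16.5 m³/s

Direct runoff: 0.0, 8.0, 17.0, 33.0, 25.0, 19.0, 14.0, 11.0, 8.0, 6.0, 5.0, 17.0, 0.0 m³/s; ΣQ_DR = 163.0 m³/s, peak = 33.0 m³/s.
Runoff depth d = ΣQ_DR·Δt / A = 163.0 × 1800 / (14.7 km²) = 19.96 mm.
The 1-cm UH is the DRH scaled by (10 mm)/d, so U_p = 33.0 × 10/19.96 = 16.5 m³/s.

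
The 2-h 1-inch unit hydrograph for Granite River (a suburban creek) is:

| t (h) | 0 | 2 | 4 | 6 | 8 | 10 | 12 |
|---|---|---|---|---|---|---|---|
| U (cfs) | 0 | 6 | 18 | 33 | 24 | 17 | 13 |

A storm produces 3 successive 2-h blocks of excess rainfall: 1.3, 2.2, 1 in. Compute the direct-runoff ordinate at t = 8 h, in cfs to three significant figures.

By discrete convolution, Q_j = Σ (P_i / 1 in) · U_{j−i}.
At t = 8 h (j=4): Q = (1.3/1)·24 + (2.2/1)·33 + (1/1)·18 = 122 cfs.

Q ≈ 122 cfs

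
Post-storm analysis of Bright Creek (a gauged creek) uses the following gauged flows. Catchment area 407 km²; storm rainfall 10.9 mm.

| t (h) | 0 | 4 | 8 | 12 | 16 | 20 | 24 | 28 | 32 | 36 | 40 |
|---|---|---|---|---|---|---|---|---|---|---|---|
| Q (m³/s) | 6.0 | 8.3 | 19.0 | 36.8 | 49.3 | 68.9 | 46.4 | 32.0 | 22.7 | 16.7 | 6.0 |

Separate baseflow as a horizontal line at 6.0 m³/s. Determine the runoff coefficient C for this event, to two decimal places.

ΣQ_DR = 246.1 m³/s; V = ΣQ_DR·Δt = 3.544 × 10^6 m³.
Runoff depth d = V / A = 8.707 mm.
C = d / P = 8.707 / 10.9 = 0.80.

C ≈ 0.80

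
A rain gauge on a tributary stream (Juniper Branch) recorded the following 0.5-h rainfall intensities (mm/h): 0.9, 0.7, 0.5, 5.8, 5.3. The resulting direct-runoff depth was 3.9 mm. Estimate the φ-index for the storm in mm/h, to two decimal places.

Only the 2 blocks with intensity above φ contribute runoff: 5.8, 5.3 mm/h.
Σ(I−φ)·Δt = d  ⇒  (5.8+5.3 − 2φ)·0.5 = 3.9
φ = (11.10 − 3.9/0.5) / 2 = 1.65 mm/h.

φ ≈ 1.65 mm/h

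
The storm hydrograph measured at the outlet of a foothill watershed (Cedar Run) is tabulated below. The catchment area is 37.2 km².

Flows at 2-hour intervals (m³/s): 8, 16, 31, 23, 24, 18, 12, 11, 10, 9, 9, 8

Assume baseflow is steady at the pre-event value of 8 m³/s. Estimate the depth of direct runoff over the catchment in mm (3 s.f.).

Direct runoff: 0.0, 8.0, 23.0, 15.0, 16.0, 10.0, 4.0, 3.0, 2.0, 1.0, 1.0, 0.0 m³/s; ΣQ_DR = 83.00 m³/s.
V = ΣQ_DR · Δt = 83.00 × 7200 s = 5.976 × 10^5 m³.
Over A = 37.2 km², depth = V / A = 16.1 mm.

d ≈ 16.1 mm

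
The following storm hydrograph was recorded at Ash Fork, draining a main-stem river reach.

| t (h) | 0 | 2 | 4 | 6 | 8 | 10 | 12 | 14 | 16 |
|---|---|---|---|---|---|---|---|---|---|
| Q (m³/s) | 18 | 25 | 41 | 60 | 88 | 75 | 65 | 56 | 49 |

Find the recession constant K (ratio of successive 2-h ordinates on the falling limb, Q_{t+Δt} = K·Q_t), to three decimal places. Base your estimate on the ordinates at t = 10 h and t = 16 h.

K ≈ 0.868

Using the recession-limb readings at t = 10 h and t = 16 h: Q falls from 75 to 49 m³/s over 3 intervals.
K = (Q₂/Q₁)^(1/3) = (49/75)^(1/3) = 0.868.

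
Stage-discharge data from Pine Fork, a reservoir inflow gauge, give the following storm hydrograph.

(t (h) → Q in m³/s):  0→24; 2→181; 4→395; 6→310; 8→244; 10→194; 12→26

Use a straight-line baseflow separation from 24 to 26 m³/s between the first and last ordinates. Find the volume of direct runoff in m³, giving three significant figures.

V ≈ 8.63 × 10^6 m³

Direct-runoff ordinates (Q − Q_b): 0.00, 156.67, 370.33, 285.00, 218.67, 168.33, 0.00 m³/s.
ΣQ_DR = 1199 m³/s.
With Δt = 2 h = 7200 s, V = ΣQ_DR · Δt = 1199 × 7200 = 8.63 × 10^6 m³.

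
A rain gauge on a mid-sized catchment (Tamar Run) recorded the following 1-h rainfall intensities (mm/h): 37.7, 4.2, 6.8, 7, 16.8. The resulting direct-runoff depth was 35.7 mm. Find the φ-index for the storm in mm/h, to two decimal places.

Only the 2 blocks with intensity above φ contribute runoff: 37.7, 16.8 mm/h.
Σ(I−φ)·Δt = d  ⇒  (37.7+16.8 − 2φ)·1 = 35.7
φ = (54.50 − 35.7/1) / 2 = 9.40 mm/h.

φ ≈ 9.40 mm/h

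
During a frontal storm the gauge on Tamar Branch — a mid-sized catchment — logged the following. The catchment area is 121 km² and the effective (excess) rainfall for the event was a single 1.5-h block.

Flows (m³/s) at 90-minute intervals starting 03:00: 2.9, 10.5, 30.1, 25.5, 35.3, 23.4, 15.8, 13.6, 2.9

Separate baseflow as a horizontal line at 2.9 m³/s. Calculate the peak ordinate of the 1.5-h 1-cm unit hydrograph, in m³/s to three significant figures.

U_p ≈ 54.2 m³/s

Direct runoff: 0.0, 7.6, 27.2, 22.6, 32.4, 20.5, 12.9, 10.7, 0.0 m³/s; ΣQ_DR = 133.9 m³/s, peak = 32.4 m³/s.
Runoff depth d = ΣQ_DR·Δt / A = 133.9 × 5400 / (121 km²) = 5.976 mm.
The 1-cm UH is the DRH scaled by (10 mm)/d, so U_p = 32.4 × 10/5.976 = 54.2 m³/s.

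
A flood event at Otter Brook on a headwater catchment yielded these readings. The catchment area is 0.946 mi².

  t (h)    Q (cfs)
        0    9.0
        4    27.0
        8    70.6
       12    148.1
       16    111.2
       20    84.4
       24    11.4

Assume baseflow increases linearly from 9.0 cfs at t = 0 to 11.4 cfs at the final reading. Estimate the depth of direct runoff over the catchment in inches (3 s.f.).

Direct runoff: 0.00, 17.60, 60.80, 137.90, 100.60, 73.40, 0.00 cfs; ΣQ_DR = 390.3 cfs.
V = ΣQ_DR · Δt = 390.3 × 14400 s = 5.620 × 10^6 ft³.
Over A = 0.946 mi², depth = V / A = 2.56 in.

d ≈ 2.56 in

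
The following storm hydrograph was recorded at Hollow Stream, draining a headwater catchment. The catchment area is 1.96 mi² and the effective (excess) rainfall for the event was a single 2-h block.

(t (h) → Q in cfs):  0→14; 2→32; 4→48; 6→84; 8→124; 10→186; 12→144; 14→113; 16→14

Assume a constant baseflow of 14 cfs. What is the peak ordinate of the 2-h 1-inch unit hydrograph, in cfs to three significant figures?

U_p ≈ 172 cfs

Direct runoff: 0.0, 18.0, 34.0, 70.0, 110.0, 172.0, 130.0, 99.0, 0.0 cfs; ΣQ_DR = 633.0 cfs, peak = 172.0 cfs.
Runoff depth d = ΣQ_DR·Δt / A = 633.0 × 7200 / (1.96 mi²) = 1.001 in.
The 1-inch UH is the DRH scaled by (1 in)/d, so U_p = 172.0 × 1/1.001 = 172 cfs.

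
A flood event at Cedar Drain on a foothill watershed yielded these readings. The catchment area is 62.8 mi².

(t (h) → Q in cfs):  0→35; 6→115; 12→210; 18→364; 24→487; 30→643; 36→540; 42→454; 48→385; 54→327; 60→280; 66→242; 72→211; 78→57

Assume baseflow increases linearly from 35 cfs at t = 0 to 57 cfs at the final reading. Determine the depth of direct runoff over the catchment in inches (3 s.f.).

Direct runoff: 0.00, 78.31, 171.62, 323.92, 445.23, 599.54, 494.85, 407.15, 336.46, 276.77, 228.08, 188.38, 155.69, 0.00 cfs; ΣQ_DR = 3706 cfs.
V = ΣQ_DR · Δt = 3706 × 21600 s = 8.005 × 10^7 ft³.
Over A = 62.8 mi², depth = V / A = 0.549 in.

d ≈ 0.549 in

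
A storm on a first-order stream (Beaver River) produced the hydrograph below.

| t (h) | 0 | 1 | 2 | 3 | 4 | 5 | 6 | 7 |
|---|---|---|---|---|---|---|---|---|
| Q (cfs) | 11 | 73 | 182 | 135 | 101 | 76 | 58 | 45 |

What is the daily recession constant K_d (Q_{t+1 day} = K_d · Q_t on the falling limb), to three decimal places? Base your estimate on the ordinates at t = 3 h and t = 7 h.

Between t = 3 h and t = 7 h the flow falls from 135 to 45 cfs over 4×1 h = 4 h.
Per-interval ratio K = (45/135)^(1/4) = 0.7598; K_d = K^(24/1) = 0.001.

K_d ≈ 0.001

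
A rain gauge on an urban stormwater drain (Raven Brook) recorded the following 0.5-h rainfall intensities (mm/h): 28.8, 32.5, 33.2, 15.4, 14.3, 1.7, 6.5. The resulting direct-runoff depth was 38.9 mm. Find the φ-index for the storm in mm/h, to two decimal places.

Only the 5 blocks with intensity above φ contribute runoff: 28.8, 32.5, 33.2, 15.4, 14.3 mm/h.
Σ(I−φ)·Δt = d  ⇒  (28.8+32.5+33.2+15.4+14.3 − 5φ)·0.5 = 38.9
φ = (124.2 − 38.9/0.5) / 5 = 9.28 mm/h.

φ ≈ 9.28 mm/h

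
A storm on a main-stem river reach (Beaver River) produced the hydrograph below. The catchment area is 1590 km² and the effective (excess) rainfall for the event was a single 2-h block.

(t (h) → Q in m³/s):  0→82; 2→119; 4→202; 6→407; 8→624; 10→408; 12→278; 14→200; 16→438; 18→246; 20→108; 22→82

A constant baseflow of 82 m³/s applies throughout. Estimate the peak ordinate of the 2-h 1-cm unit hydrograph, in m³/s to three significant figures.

U_p ≈ 542 m³/s

Direct runoff: 0.0, 37.0, 120.0, 325.0, 542.0, 326.0, 196.0, 118.0, 356.0, 164.0, 26.0, 0.0 m³/s; ΣQ_DR = 2210 m³/s, peak = 542.0 m³/s.
Runoff depth d = ΣQ_DR·Δt / A = 2210 × 7200 / (1590 km²) = 10.01 mm.
The 1-cm UH is the DRH scaled by (10 mm)/d, so U_p = 542.0 × 10/10.01 = 542 m³/s.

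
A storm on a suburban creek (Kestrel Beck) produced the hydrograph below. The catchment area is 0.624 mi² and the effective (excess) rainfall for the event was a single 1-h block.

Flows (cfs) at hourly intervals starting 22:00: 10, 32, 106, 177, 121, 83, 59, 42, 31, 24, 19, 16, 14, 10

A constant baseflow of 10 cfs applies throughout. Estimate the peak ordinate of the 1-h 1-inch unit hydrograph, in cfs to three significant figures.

U_p ≈ 111 cfs

Direct runoff: 0.0, 22.0, 96.0, 167.0, 111.0, 73.0, 49.0, 32.0, 21.0, 14.0, 9.0, 6.0, 4.0, 0.0 cfs; ΣQ_DR = 604.0 cfs, peak = 167.0 cfs.
Runoff depth d = ΣQ_DR·Δt / A = 604.0 × 3600 / (0.624 mi²) = 1.500 in.
The 1-inch UH is the DRH scaled by (1 in)/d, so U_p = 167.0 × 1/1.500 = 111 cfs.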